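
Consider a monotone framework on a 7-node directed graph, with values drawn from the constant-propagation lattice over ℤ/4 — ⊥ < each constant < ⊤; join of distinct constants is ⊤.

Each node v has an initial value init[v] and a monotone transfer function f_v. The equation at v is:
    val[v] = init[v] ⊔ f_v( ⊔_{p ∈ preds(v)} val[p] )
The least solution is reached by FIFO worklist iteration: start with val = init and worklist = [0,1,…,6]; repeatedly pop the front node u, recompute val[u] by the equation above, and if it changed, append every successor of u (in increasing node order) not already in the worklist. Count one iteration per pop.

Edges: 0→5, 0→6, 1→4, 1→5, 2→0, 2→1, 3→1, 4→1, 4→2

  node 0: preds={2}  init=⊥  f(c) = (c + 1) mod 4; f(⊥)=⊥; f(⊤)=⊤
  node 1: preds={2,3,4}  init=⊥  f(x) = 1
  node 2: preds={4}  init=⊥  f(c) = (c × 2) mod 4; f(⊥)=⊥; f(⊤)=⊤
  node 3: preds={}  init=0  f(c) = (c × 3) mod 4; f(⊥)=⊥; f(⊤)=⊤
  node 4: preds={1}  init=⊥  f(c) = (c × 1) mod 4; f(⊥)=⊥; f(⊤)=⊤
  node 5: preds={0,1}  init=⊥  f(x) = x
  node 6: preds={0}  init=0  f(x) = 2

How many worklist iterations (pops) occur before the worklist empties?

Trace (13 dequeues):
  [1] u=0 | in ⊥ | out ⊥ | ==
  [2] u=1 | in 0 | out 1 | prev ⊥ | push {}
  [3] u=2 | in ⊥ | out ⊥ | ==
  [4] u=3 | in ⊥ | out 0 | ==
  [5] u=4 | in 1 | out 1 | prev ⊥ | push {1,2}
  [6] u=5 | in 1 | out 1 | prev ⊥ | push {}
  [7] u=6 | in ⊥ | out ⊤ | prev 0 | push {}
  [8] u=1 | in ⊤ | out 1 | ==
  [9] u=2 | in 1 | out 2 | prev ⊥ | push {0,1}
  [10] u=0 | in 2 | out 3 | prev ⊥ | push {5,6}
  [11] u=1 | in ⊤ | out 1 | ==
  [12] u=5 | in ⊤ | out ⊤ | prev 1 | push {}
  [13] u=6 | in 3 | out ⊤ | ==

Converged values:
  [0] 3
  [1] 1
  [2] 2
  [3] 0
  [4] 1
  [5] ⊤
  [6] ⊤

13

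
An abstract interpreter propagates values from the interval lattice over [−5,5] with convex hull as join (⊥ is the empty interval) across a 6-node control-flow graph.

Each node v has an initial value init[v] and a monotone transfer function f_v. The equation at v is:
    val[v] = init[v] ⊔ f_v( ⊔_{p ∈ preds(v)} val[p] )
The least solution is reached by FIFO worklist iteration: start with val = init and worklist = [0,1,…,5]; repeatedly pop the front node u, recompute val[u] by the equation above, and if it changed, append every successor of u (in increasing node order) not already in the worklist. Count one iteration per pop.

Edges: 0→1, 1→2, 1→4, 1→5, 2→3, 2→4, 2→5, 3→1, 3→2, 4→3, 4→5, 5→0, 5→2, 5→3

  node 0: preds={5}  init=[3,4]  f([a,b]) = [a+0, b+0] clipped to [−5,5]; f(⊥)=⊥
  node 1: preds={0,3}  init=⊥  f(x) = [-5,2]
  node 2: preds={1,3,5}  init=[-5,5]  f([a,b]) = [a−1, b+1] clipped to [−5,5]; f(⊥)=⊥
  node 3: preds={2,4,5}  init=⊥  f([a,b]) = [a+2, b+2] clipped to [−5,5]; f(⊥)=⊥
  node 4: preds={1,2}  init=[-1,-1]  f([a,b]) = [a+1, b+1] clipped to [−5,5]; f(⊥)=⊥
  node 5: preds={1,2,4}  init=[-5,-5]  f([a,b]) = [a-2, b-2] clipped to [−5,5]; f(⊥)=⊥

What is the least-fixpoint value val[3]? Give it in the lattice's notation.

[-3,5]

Worklist (10 pops):
  #1 pop 0: in=[-5,-5] → [-5,4] (was [3,4]); enqueue []
  #2 pop 1: in=[-5,4] → [-5,2] (was ⊥); enqueue []
  #3 pop 2: in=[-5,2] → [-5,5] (no change)
  #4 pop 3: in=[-5,5] → [-3,5] (was ⊥); enqueue [1,2]
  #5 pop 4: in=[-5,5] → [-4,5] (was [-1,-1]); enqueue [3]
  #6 pop 5: in=[-5,5] → [-5,3] (was [-5,-5]); enqueue [0]
  #7 pop 1: in=[-5,5] → [-5,2] (no change)
  #8 pop 2: in=[-5,5] → [-5,5] (no change)
  #9 pop 3: in=[-5,5] → [-3,5] (no change)
  #10 pop 0: in=[-5,3] → [-5,4] (no change)

Fixpoint:
  val[0] = [-5,4]
  val[1] = [-5,2]
  val[2] = [-5,5]
  val[3] = [-3,5]
  val[4] = [-4,5]
  val[5] = [-5,3]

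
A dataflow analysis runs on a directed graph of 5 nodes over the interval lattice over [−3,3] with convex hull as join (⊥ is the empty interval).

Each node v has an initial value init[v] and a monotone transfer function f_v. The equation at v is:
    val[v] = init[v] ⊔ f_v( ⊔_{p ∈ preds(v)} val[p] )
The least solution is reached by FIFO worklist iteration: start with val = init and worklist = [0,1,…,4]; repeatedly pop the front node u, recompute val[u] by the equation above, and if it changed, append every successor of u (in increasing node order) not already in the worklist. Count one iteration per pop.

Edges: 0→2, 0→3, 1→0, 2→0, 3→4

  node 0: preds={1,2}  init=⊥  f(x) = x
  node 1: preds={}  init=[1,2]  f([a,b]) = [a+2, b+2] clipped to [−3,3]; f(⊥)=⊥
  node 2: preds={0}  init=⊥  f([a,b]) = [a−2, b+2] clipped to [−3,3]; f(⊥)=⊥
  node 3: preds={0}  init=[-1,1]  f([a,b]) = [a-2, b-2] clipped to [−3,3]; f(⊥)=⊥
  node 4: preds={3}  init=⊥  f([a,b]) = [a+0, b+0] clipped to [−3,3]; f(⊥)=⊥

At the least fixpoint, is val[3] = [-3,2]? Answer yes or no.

no

Worklist (12 pops):
  #1 pop 0: in=[1,2] → [1,2] (was ⊥); enqueue []
  #2 pop 1: in=⊥ → [1,2] (no change)
  #3 pop 2: in=[1,2] → [-1,3] (was ⊥); enqueue [0]
  #4 pop 3: in=[1,2] → [-1,1] (no change)
  #5 pop 4: in=[-1,1] → [-1,1] (was ⊥); enqueue []
  #6 pop 0: in=[-1,3] → [-1,3] (was [1,2]); enqueue [2,3]
  #7 pop 2: in=[-1,3] → [-3,3] (was [-1,3]); enqueue [0]
  #8 pop 3: in=[-1,3] → [-3,1] (was [-1,1]); enqueue [4]
  #9 pop 0: in=[-3,3] → [-3,3] (was [-1,3]); enqueue [2,3]
  #10 pop 4: in=[-3,1] → [-3,1] (was [-1,1]); enqueue []
  #11 pop 2: in=[-3,3] → [-3,3] (no change)
  #12 pop 3: in=[-3,3] → [-3,1] (no change)

Fixpoint:
  val[0] = [-3,3]
  val[1] = [1,2]
  val[2] = [-3,3]
  val[3] = [-3,1]
  val[4] = [-3,1]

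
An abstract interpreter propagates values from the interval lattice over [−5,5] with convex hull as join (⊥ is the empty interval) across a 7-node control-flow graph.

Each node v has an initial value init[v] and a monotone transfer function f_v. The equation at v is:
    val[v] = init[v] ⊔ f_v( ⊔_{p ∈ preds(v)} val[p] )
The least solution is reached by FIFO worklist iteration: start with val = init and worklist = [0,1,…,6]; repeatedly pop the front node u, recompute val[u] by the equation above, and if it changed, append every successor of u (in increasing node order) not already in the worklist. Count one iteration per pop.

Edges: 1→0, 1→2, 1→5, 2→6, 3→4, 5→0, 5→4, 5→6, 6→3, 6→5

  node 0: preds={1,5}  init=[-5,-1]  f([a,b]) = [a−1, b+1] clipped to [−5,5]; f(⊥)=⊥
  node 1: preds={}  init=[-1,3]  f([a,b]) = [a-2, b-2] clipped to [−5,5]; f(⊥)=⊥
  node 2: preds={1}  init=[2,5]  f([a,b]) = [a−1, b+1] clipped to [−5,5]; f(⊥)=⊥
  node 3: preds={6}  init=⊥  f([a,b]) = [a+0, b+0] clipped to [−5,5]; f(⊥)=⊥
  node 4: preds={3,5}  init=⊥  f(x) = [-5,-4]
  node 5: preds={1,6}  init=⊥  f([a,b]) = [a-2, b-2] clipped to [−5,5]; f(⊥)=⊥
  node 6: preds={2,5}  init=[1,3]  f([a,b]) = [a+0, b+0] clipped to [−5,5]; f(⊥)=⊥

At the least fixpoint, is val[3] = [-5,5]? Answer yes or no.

Worklist (17 pops):
  #1 pop 0: in=[-1,3] → [-5,4] (was [-5,-1]); enqueue []
  #2 pop 1: in=⊥ → [-1,3] (no change)
  #3 pop 2: in=[-1,3] → [-2,5] (was [2,5]); enqueue []
  #4 pop 3: in=[1,3] → [1,3] (was ⊥); enqueue []
  #5 pop 4: in=[1,3] → [-5,-4] (was ⊥); enqueue []
  #6 pop 5: in=[-1,3] → [-3,1] (was ⊥); enqueue [0,4]
  #7 pop 6: in=[-3,5] → [-3,5] (was [1,3]); enqueue [3,5]
  #8 pop 0: in=[-3,3] → [-5,4] (no change)
  #9 pop 4: in=[-3,3] → [-5,-4] (no change)
  #10 pop 3: in=[-3,5] → [-3,5] (was [1,3]); enqueue [4]
  #11 pop 5: in=[-3,5] → [-5,3] (was [-3,1]); enqueue [0,6]
  #12 pop 4: in=[-5,5] → [-5,-4] (no change)
  #13 pop 0: in=[-5,3] → [-5,4] (no change)
  #14 pop 6: in=[-5,5] → [-5,5] (was [-3,5]); enqueue [3,5]
  #15 pop 3: in=[-5,5] → [-5,5] (was [-3,5]); enqueue [4]
  #16 pop 5: in=[-5,5] → [-5,3] (no change)
  #17 pop 4: in=[-5,5] → [-5,-4] (no change)

Fixpoint:
  val[0] = [-5,4]
  val[1] = [-1,3]
  val[2] = [-2,5]
  val[3] = [-5,5]
  val[4] = [-5,-4]
  val[5] = [-5,3]
  val[6] = [-5,5]

yes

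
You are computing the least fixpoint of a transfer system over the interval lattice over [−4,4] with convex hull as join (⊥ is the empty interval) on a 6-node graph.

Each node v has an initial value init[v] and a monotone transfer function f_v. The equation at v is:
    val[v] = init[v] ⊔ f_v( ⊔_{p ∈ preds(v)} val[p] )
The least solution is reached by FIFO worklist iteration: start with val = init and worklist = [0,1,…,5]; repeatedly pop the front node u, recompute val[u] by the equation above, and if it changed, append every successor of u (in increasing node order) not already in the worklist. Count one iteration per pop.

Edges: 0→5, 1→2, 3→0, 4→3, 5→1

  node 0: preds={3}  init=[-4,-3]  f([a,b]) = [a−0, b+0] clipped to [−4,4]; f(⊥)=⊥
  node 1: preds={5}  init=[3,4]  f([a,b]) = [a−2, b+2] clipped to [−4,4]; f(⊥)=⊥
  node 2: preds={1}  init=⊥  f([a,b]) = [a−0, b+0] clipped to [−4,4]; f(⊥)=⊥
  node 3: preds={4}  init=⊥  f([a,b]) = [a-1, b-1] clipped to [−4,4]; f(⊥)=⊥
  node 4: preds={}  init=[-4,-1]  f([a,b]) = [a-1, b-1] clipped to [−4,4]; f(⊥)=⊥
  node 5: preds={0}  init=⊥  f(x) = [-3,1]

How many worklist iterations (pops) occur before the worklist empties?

Worklist (10 pops):
  #1 pop 0: in=⊥ → [-4,-3] (no change)
  #2 pop 1: in=⊥ → [3,4] (no change)
  #3 pop 2: in=[3,4] → [3,4] (was ⊥); enqueue []
  #4 pop 3: in=[-4,-1] → [-4,-2] (was ⊥); enqueue [0]
  #5 pop 4: in=⊥ → [-4,-1] (no change)
  #6 pop 5: in=[-4,-3] → [-3,1] (was ⊥); enqueue [1]
  #7 pop 0: in=[-4,-2] → [-4,-2] (was [-4,-3]); enqueue [5]
  #8 pop 1: in=[-3,1] → [-4,4] (was [3,4]); enqueue [2]
  #9 pop 5: in=[-4,-2] → [-3,1] (no change)
  #10 pop 2: in=[-4,4] → [-4,4] (was [3,4]); enqueue []

Fixpoint:
  val[0] = [-4,-2]
  val[1] = [-4,4]
  val[2] = [-4,4]
  val[3] = [-4,-2]
  val[4] = [-4,-1]
  val[5] = [-3,1]

10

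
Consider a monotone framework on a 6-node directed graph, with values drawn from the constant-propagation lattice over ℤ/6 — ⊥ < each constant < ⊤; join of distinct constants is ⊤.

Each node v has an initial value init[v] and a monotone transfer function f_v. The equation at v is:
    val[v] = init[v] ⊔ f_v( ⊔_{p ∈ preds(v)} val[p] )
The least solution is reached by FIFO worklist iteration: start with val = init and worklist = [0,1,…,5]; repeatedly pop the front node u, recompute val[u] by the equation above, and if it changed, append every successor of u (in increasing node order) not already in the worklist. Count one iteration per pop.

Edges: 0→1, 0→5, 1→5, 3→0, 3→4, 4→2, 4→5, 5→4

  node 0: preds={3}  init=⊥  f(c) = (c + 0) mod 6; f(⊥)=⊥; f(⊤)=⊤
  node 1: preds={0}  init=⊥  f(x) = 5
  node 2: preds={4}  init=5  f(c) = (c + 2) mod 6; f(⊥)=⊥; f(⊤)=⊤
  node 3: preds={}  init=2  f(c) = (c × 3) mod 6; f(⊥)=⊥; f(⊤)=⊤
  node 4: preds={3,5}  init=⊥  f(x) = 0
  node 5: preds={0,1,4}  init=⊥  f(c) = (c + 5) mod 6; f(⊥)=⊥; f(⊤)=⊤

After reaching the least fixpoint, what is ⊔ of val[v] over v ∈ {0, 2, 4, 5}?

Worklist (8 pops):
  #1 pop 0: in=2 → 2 (was ⊥); enqueue []
  #2 pop 1: in=2 → 5 (was ⊥); enqueue []
  #3 pop 2: in=⊥ → 5 (no change)
  #4 pop 3: in=⊥ → 2 (no change)
  #5 pop 4: in=2 → 0 (was ⊥); enqueue [2]
  #6 pop 5: in=⊤ → ⊤ (was ⊥); enqueue [4]
  #7 pop 2: in=0 → ⊤ (was 5); enqueue []
  #8 pop 4: in=⊤ → 0 (no change)

Fixpoint:
  val[0] = 2
  val[1] = 5
  val[2] = ⊤
  val[3] = 2
  val[4] = 0
  val[5] = ⊤

⊤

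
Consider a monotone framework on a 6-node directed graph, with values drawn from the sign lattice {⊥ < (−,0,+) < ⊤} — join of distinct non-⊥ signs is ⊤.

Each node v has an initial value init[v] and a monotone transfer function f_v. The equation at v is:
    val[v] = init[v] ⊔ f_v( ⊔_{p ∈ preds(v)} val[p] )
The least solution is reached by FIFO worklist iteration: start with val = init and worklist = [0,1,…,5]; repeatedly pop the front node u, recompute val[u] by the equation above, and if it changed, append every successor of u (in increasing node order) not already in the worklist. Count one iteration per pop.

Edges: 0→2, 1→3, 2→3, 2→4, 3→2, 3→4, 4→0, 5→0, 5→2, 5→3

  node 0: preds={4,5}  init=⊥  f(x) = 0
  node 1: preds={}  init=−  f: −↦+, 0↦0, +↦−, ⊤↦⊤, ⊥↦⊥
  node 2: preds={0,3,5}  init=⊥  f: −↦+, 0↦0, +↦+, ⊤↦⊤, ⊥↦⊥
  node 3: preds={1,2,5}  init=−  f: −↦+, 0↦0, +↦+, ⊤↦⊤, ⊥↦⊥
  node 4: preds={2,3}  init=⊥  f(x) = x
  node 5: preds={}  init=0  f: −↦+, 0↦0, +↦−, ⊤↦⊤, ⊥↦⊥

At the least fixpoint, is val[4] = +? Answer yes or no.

Trace (8 dequeues):
  [1] u=0 | in 0 | out 0 | prev ⊥ | push {}
  [2] u=1 | in ⊥ | out − | ==
  [3] u=2 | in ⊤ | out ⊤ | prev ⊥ | push {}
  [4] u=3 | in ⊤ | out ⊤ | prev − | push {2}
  [5] u=4 | in ⊤ | out ⊤ | prev ⊥ | push {0}
  [6] u=5 | in ⊥ | out 0 | ==
  [7] u=2 | in ⊤ | out ⊤ | ==
  [8] u=0 | in ⊤ | out 0 | ==

Converged values:
  [0] 0
  [1] −
  [2] ⊤
  [3] ⊤
  [4] ⊤
  [5] 0

no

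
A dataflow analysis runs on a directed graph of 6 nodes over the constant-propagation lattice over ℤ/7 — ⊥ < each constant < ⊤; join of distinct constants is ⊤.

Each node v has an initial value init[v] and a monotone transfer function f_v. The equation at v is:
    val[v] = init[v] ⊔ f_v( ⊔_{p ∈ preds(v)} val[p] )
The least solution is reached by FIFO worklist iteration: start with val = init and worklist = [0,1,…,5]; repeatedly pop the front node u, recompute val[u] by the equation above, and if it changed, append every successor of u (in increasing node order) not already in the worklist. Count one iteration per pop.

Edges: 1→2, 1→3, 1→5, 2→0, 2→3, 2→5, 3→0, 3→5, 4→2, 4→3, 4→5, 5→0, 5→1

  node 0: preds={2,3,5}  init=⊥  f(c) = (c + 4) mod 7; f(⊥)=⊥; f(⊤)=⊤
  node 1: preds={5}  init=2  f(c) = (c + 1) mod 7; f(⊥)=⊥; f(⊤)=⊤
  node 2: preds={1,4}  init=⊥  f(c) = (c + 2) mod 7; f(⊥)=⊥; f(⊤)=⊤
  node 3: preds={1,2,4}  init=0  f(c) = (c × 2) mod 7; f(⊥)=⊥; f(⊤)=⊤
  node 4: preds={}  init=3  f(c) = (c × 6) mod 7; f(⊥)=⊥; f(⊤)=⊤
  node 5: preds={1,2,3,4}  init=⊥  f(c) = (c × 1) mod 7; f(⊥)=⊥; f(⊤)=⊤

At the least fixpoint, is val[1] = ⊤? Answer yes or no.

Worklist (11 pops):
  #1 pop 0: in=0 → 4 (was ⊥); enqueue []
  #2 pop 1: in=⊥ → 2 (no change)
  #3 pop 2: in=⊤ → ⊤ (was ⊥); enqueue [0]
  #4 pop 3: in=⊤ → ⊤ (was 0); enqueue []
  #5 pop 4: in=⊥ → 3 (no change)
  #6 pop 5: in=⊤ → ⊤ (was ⊥); enqueue [1]
  #7 pop 0: in=⊤ → ⊤ (was 4); enqueue []
  #8 pop 1: in=⊤ → ⊤ (was 2); enqueue [2,3,5]
  #9 pop 2: in=⊤ → ⊤ (no change)
  #10 pop 3: in=⊤ → ⊤ (no change)
  #11 pop 5: in=⊤ → ⊤ (no change)

Fixpoint:
  val[0] = ⊤
  val[1] = ⊤
  val[2] = ⊤
  val[3] = ⊤
  val[4] = 3
  val[5] = ⊤

yes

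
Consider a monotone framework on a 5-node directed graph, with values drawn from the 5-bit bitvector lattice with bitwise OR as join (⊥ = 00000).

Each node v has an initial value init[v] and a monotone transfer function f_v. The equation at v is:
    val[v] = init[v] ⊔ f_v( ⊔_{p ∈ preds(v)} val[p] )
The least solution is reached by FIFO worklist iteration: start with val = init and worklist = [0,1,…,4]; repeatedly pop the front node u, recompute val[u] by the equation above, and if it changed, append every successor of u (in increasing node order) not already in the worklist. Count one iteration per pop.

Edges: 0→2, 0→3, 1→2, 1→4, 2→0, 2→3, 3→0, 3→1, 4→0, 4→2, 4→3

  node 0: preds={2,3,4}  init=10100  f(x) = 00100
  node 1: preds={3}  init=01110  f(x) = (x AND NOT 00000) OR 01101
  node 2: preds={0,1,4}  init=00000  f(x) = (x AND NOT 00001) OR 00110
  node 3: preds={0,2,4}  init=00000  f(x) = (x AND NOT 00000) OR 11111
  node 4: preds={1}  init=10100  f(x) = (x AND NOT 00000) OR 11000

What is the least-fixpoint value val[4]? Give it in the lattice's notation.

Worklist (10 pops):
  #1 pop 0: in=10100 → 10100 (no change)
  #2 pop 1: in=00000 → 01111 (was 01110); enqueue []
  #3 pop 2: in=11111 → 11110 (was 00000); enqueue [0]
  #4 pop 3: in=11110 → 11111 (was 00000); enqueue [1]
  #5 pop 4: in=01111 → 11111 (was 10100); enqueue [2,3]
  #6 pop 0: in=11111 → 10100 (no change)
  #7 pop 1: in=11111 → 11111 (was 01111); enqueue [4]
  #8 pop 2: in=11111 → 11110 (no change)
  #9 pop 3: in=11111 → 11111 (no change)
  #10 pop 4: in=11111 → 11111 (no change)

Fixpoint:
  val[0] = 10100
  val[1] = 11111
  val[2] = 11110
  val[3] = 11111
  val[4] = 11111

11111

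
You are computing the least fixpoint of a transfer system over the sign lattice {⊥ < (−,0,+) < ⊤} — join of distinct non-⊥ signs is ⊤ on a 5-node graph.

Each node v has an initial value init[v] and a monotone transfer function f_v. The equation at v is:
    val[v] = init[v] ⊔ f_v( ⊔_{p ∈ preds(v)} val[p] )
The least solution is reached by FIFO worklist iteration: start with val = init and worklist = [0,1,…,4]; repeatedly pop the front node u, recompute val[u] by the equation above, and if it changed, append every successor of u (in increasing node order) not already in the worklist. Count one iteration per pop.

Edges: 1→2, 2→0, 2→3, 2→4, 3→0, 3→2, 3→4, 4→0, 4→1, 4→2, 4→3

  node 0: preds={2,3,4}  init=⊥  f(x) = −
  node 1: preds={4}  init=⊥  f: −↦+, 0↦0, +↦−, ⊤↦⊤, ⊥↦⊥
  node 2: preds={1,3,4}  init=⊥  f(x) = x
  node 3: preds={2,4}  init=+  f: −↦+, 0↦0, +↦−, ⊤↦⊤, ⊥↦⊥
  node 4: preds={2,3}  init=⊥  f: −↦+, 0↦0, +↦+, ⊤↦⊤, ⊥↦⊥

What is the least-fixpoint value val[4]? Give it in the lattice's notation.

⊤

Trace (12 dequeues):
  [1] u=0 | in + | out − | prev ⊥ | push {}
  [2] u=1 | in ⊥ | out ⊥ | ==
  [3] u=2 | in + | out + | prev ⊥ | push {0}
  [4] u=3 | in + | out ⊤ | prev + | push {2}
  [5] u=4 | in ⊤ | out ⊤ | prev ⊥ | push {1,3}
  [6] u=0 | in ⊤ | out − | ==
  [7] u=2 | in ⊤ | out ⊤ | prev + | push {0,4}
  [8] u=1 | in ⊤ | out ⊤ | prev ⊥ | push {2}
  [9] u=3 | in ⊤ | out ⊤ | ==
  [10] u=0 | in ⊤ | out − | ==
  [11] u=4 | in ⊤ | out ⊤ | ==
  [12] u=2 | in ⊤ | out ⊤ | ==

Converged values:
  [0] −
  [1] ⊤
  [2] ⊤
  [3] ⊤
  [4] ⊤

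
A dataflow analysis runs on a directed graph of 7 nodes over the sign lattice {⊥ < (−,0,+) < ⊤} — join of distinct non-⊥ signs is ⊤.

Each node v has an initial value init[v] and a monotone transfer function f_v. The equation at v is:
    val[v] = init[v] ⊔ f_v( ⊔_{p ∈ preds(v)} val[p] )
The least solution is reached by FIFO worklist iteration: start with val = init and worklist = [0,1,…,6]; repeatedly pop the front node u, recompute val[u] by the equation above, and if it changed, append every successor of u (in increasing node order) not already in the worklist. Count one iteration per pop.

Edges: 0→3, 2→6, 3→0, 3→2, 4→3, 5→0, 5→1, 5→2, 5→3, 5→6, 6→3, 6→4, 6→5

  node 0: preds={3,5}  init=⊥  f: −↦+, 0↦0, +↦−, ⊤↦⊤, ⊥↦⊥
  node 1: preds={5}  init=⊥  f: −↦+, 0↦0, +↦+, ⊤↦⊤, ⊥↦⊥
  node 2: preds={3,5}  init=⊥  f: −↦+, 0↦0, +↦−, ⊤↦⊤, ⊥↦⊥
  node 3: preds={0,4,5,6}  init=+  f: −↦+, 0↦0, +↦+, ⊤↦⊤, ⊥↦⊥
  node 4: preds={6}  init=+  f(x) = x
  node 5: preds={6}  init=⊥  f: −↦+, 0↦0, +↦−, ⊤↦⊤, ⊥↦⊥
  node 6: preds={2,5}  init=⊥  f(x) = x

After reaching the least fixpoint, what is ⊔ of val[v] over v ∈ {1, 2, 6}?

⊤

Trace (24 dequeues):
  [1] u=0 | in + | out − | prev ⊥ | push {}
  [2] u=1 | in ⊥ | out ⊥ | ==
  [3] u=2 | in + | out − | prev ⊥ | push {}
  [4] u=3 | in ⊤ | out ⊤ | prev + | push {0,2}
  [5] u=4 | in ⊥ | out + | ==
  [6] u=5 | in ⊥ | out ⊥ | ==
  [7] u=6 | in − | out − | prev ⊥ | push {3,4,5}
  [8] u=0 | in ⊤ | out ⊤ | prev − | push {}
  [9] u=2 | in ⊤ | out ⊤ | prev − | push {6}
  [10] u=3 | in ⊤ | out ⊤ | ==
  [11] u=4 | in − | out ⊤ | prev + | push {3}
  [12] u=5 | in − | out + | prev ⊥ | push {0,1,2}
  [13] u=6 | in ⊤ | out ⊤ | prev − | push {4,5}
  [14] u=3 | in ⊤ | out ⊤ | ==
  [15] u=0 | in ⊤ | out ⊤ | ==
  [16] u=1 | in + | out + | prev ⊥ | push {}
  [17] u=2 | in ⊤ | out ⊤ | ==
  [18] u=4 | in ⊤ | out ⊤ | ==
  [19] u=5 | in ⊤ | out ⊤ | prev + | push {0,1,2,3,6}
  [20] u=0 | in ⊤ | out ⊤ | ==
  [21] u=1 | in ⊤ | out ⊤ | prev + | push {}
  [22] u=2 | in ⊤ | out ⊤ | ==
  [23] u=3 | in ⊤ | out ⊤ | ==
  [24] u=6 | in ⊤ | out ⊤ | ==

Converged values:
  [0] ⊤
  [1] ⊤
  [2] ⊤
  [3] ⊤
  [4] ⊤
  [5] ⊤
  [6] ⊤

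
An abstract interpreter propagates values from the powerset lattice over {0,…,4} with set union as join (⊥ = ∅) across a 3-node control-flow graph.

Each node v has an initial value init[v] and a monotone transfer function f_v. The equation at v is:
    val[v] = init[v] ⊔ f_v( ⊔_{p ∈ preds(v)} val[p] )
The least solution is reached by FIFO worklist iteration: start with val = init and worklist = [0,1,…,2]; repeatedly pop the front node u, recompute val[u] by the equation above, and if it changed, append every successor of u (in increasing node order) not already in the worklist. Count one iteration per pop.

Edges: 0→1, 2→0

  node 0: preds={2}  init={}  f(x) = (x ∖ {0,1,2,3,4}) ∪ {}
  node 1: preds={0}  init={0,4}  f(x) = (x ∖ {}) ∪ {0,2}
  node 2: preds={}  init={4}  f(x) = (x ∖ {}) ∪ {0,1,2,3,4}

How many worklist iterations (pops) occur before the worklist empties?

4

Iteration log — 4 steps:
  step 1. node 0  ⊔preds={4}  new={}  stable
  step 2. node 1  ⊔preds={}  new={0,2,4}  old={0,4}  +wl: 
  step 3. node 2  ⊔preds={}  new={0,1,2,3,4}  old={4}  +wl: 0
  step 4. node 0  ⊔preds={0,1,2,3,4}  new={}  stable

Least fixpoint reached:
  node 0: {}
  node 1: {0,2,4}
  node 2: {0,1,2,3,4}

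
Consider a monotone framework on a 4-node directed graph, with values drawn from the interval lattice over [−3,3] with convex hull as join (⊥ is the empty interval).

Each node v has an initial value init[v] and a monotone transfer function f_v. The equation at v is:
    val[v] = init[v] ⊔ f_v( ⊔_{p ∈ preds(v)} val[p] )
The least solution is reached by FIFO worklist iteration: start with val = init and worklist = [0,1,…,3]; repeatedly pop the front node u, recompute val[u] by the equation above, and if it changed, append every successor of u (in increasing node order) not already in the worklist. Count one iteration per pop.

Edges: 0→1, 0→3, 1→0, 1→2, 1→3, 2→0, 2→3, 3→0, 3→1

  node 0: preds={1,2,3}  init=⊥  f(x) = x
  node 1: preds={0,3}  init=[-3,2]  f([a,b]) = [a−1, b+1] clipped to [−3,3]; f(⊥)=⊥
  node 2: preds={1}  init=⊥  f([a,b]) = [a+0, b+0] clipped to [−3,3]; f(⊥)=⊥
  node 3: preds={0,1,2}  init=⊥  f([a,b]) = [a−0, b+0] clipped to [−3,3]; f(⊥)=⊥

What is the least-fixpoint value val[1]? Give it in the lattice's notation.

Iteration log — 7 steps:
  step 1. node 0  ⊔preds=[-3,2]  new=[-3,2]  old=⊥  +wl: 
  step 2. node 1  ⊔preds=[-3,2]  new=[-3,3]  old=[-3,2]  +wl: 0
  step 3. node 2  ⊔preds=[-3,3]  new=[-3,3]  old=⊥  +wl: 
  step 4. node 3  ⊔preds=[-3,3]  new=[-3,3]  old=⊥  +wl: 1
  step 5. node 0  ⊔preds=[-3,3]  new=[-3,3]  old=[-3,2]  +wl: 3
  step 6. node 1  ⊔preds=[-3,3]  new=[-3,3]  stable
  step 7. node 3  ⊔preds=[-3,3]  new=[-3,3]  stable

Least fixpoint reached:
  node 0: [-3,3]
  node 1: [-3,3]
  node 2: [-3,3]
  node 3: [-3,3]

[-3,3]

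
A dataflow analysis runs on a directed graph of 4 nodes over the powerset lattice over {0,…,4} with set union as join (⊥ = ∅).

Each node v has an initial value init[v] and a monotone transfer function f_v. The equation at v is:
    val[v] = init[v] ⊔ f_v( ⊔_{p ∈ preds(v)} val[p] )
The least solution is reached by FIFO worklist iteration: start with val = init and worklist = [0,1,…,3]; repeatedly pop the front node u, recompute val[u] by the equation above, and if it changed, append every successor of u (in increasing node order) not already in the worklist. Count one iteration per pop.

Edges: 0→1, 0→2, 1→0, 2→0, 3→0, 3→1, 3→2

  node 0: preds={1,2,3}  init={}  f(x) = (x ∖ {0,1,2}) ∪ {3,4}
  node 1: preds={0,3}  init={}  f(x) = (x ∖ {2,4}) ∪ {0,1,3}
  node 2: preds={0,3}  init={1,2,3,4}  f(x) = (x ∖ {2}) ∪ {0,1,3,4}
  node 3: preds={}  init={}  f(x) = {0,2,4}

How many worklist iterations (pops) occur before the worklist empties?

Iteration log — 7 steps:
  step 1. node 0  ⊔preds={1,2,3,4}  new={3,4}  old={}  +wl: 
  step 2. node 1  ⊔preds={3,4}  new={0,1,3}  old={}  +wl: 0
  step 3. node 2  ⊔preds={3,4}  new={0,1,2,3,4}  old={1,2,3,4}  +wl: 
  step 4. node 3  ⊔preds={}  new={0,2,4}  old={}  +wl: 1,2
  step 5. node 0  ⊔preds={0,1,2,3,4}  new={3,4}  stable
  step 6. node 1  ⊔preds={0,2,3,4}  new={0,1,3}  stable
  step 7. node 2  ⊔preds={0,2,3,4}  new={0,1,2,3,4}  stable

Least fixpoint reached:
  node 0: {3,4}
  node 1: {0,1,3}
  node 2: {0,1,2,3,4}
  node 3: {0,2,4}

7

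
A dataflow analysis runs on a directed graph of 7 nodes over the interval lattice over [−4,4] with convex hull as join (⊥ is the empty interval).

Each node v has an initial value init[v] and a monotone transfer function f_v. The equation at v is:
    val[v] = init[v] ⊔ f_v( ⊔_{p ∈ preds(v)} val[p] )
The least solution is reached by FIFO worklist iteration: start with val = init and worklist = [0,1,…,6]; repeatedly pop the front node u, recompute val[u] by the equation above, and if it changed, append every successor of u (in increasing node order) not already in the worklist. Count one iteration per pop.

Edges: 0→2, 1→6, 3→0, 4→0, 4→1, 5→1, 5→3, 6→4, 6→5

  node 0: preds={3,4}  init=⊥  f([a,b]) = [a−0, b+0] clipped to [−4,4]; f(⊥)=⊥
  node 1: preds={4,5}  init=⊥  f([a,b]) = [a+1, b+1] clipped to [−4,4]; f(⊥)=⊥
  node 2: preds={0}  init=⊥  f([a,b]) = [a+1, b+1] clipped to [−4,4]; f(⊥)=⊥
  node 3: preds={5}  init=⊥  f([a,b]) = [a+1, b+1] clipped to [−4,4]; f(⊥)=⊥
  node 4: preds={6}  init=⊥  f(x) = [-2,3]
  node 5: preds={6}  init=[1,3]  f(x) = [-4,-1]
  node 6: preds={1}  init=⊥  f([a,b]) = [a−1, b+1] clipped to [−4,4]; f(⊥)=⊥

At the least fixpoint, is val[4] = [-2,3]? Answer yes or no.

Trace (18 dequeues):
  [1] u=0 | in ⊥ | out ⊥ | ==
  [2] u=1 | in [1,3] | out [2,4] | prev ⊥ | push {}
  [3] u=2 | in ⊥ | out ⊥ | ==
  [4] u=3 | in [1,3] | out [2,4] | prev ⊥ | push {0}
  [5] u=4 | in ⊥ | out [-2,3] | prev ⊥ | push {1}
  [6] u=5 | in ⊥ | out [-4,3] | prev [1,3] | push {3}
  [7] u=6 | in [2,4] | out [1,4] | prev ⊥ | push {4,5}
  [8] u=0 | in [-2,4] | out [-2,4] | prev ⊥ | push {2}
  [9] u=1 | in [-4,3] | out [-3,4] | prev [2,4] | push {6}
  [10] u=3 | in [-4,3] | out [-3,4] | prev [2,4] | push {0}
  [11] u=4 | in [1,4] | out [-2,3] | ==
  [12] u=5 | in [1,4] | out [-4,3] | ==
  [13] u=2 | in [-2,4] | out [-1,4] | prev ⊥ | push {}
  [14] u=6 | in [-3,4] | out [-4,4] | prev [1,4] | push {4,5}
  [15] u=0 | in [-3,4] | out [-3,4] | prev [-2,4] | push {2}
  [16] u=4 | in [-4,4] | out [-2,3] | ==
  [17] u=5 | in [-4,4] | out [-4,3] | ==
  [18] u=2 | in [-3,4] | out [-2,4] | prev [-1,4] | push {}

Converged values:
  [0] [-3,4]
  [1] [-3,4]
  [2] [-2,4]
  [3] [-3,4]
  [4] [-2,3]
  [5] [-4,3]
  [6] [-4,4]

yes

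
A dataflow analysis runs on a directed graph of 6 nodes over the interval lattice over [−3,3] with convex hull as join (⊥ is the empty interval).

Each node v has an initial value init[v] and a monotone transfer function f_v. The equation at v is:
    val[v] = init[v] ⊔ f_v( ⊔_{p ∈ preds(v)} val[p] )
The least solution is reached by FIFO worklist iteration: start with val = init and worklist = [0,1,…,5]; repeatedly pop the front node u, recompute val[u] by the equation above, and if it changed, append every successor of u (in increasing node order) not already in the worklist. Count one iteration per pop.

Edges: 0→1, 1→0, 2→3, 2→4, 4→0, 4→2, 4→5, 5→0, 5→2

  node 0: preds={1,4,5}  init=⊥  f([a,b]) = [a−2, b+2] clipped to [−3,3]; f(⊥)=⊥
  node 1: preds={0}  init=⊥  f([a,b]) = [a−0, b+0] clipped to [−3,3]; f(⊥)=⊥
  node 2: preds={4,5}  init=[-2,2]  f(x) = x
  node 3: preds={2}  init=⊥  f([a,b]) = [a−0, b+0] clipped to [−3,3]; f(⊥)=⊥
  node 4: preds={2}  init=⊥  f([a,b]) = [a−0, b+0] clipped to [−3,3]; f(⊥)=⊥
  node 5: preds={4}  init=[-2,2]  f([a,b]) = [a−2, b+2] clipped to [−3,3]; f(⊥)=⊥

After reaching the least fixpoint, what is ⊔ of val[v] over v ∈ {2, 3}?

[-3,3]

Trace (13 dequeues):
  [1] u=0 | in [-2,2] | out [-3,3] | prev ⊥ | push {}
  [2] u=1 | in [-3,3] | out [-3,3] | prev ⊥ | push {0}
  [3] u=2 | in [-2,2] | out [-2,2] | ==
  [4] u=3 | in [-2,2] | out [-2,2] | prev ⊥ | push {}
  [5] u=4 | in [-2,2] | out [-2,2] | prev ⊥ | push {2}
  [6] u=5 | in [-2,2] | out [-3,3] | prev [-2,2] | push {}
  [7] u=0 | in [-3,3] | out [-3,3] | ==
  [8] u=2 | in [-3,3] | out [-3,3] | prev [-2,2] | push {3,4}
  [9] u=3 | in [-3,3] | out [-3,3] | prev [-2,2] | push {}
  [10] u=4 | in [-3,3] | out [-3,3] | prev [-2,2] | push {0,2,5}
  [11] u=0 | in [-3,3] | out [-3,3] | ==
  [12] u=2 | in [-3,3] | out [-3,3] | ==
  [13] u=5 | in [-3,3] | out [-3,3] | ==

Converged values:
  [0] [-3,3]
  [1] [-3,3]
  [2] [-3,3]
  [3] [-3,3]
  [4] [-3,3]
  [5] [-3,3]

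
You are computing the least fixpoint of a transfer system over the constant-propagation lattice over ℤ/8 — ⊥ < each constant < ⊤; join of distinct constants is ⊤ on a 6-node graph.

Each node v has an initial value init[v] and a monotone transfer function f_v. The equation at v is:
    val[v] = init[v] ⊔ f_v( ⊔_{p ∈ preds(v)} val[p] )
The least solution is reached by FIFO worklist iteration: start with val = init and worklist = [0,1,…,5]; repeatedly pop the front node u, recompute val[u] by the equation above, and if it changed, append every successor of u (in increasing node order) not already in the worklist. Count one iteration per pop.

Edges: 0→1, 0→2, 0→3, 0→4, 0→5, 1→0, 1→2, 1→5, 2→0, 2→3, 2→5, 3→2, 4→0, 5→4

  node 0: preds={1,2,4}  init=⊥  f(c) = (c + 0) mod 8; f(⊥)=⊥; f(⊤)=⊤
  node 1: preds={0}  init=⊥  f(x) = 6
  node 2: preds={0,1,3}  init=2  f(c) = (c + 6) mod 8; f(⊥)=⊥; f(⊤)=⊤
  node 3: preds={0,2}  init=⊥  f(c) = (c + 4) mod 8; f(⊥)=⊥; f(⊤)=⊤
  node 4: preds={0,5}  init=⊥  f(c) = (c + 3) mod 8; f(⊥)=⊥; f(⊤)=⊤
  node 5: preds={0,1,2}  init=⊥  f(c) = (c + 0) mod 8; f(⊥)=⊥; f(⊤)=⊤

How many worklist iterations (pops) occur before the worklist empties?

13

Trace (13 dequeues):
  [1] u=0 | in 2 | out 2 | prev ⊥ | push {}
  [2] u=1 | in 2 | out 6 | prev ⊥ | push {0}
  [3] u=2 | in ⊤ | out ⊤ | prev 2 | push {}
  [4] u=3 | in ⊤ | out ⊤ | prev ⊥ | push {2}
  [5] u=4 | in 2 | out 5 | prev ⊥ | push {}
  [6] u=5 | in ⊤ | out ⊤ | prev ⊥ | push {4}
  [7] u=0 | in ⊤ | out ⊤ | prev 2 | push {1,3,5}
  [8] u=2 | in ⊤ | out ⊤ | ==
  [9] u=4 | in ⊤ | out ⊤ | prev 5 | push {0}
  [10] u=1 | in ⊤ | out 6 | ==
  [11] u=3 | in ⊤ | out ⊤ | ==
  [12] u=5 | in ⊤ | out ⊤ | ==
  [13] u=0 | in ⊤ | out ⊤ | ==

Converged values:
  [0] ⊤
  [1] 6
  [2] ⊤
  [3] ⊤
  [4] ⊤
  [5] ⊤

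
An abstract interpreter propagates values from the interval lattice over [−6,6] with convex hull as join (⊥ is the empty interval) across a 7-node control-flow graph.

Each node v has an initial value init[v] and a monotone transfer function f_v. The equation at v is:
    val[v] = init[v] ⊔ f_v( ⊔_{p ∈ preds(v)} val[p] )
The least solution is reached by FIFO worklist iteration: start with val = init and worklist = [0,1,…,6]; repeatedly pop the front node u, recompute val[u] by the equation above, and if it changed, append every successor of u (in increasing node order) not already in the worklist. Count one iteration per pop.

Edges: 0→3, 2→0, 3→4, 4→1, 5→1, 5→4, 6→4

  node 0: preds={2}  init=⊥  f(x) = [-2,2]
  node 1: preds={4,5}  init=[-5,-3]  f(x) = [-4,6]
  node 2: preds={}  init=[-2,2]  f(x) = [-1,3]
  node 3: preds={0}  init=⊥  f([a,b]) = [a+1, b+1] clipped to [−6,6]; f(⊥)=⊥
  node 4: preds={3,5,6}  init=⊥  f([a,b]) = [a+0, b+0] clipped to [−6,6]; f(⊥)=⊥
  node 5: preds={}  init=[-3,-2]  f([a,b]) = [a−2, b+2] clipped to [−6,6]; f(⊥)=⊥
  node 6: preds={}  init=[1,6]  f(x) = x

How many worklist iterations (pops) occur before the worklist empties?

Worklist (9 pops):
  #1 pop 0: in=[-2,2] → [-2,2] (was ⊥); enqueue []
  #2 pop 1: in=[-3,-2] → [-5,6] (was [-5,-3]); enqueue []
  #3 pop 2: in=⊥ → [-2,3] (was [-2,2]); enqueue [0]
  #4 pop 3: in=[-2,2] → [-1,3] (was ⊥); enqueue []
  #5 pop 4: in=[-3,6] → [-3,6] (was ⊥); enqueue [1]
  #6 pop 5: in=⊥ → [-3,-2] (no change)
  #7 pop 6: in=⊥ → [1,6] (no change)
  #8 pop 0: in=[-2,3] → [-2,2] (no change)
  #9 pop 1: in=[-3,6] → [-5,6] (no change)

Fixpoint:
  val[0] = [-2,2]
  val[1] = [-5,6]
  val[2] = [-2,3]
  val[3] = [-1,3]
  val[4] = [-3,6]
  val[5] = [-3,-2]
  val[6] = [1,6]

9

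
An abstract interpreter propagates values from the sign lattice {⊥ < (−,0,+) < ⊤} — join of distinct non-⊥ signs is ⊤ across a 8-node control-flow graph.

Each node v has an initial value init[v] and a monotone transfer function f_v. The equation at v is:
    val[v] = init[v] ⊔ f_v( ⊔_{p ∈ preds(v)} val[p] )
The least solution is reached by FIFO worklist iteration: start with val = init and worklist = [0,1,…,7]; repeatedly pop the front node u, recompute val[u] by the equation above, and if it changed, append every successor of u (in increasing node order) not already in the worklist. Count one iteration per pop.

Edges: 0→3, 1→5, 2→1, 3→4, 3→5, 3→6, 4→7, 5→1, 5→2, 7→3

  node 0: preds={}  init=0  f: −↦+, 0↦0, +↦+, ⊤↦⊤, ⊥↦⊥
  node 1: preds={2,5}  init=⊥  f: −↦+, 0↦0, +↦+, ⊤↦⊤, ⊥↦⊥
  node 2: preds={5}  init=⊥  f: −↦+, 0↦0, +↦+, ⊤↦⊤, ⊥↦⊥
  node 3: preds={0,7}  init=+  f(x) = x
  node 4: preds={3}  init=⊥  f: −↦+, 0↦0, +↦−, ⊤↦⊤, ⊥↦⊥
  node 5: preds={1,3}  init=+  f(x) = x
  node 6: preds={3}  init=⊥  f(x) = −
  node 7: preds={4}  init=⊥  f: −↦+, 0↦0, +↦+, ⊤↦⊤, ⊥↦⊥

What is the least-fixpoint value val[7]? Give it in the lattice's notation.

⊤

Worklist (13 pops):
  #1 pop 0: in=⊥ → 0 (no change)
  #2 pop 1: in=+ → + (was ⊥); enqueue []
  #3 pop 2: in=+ → + (was ⊥); enqueue [1]
  #4 pop 3: in=0 → ⊤ (was +); enqueue []
  #5 pop 4: in=⊤ → ⊤ (was ⊥); enqueue []
  #6 pop 5: in=⊤ → ⊤ (was +); enqueue [2]
  #7 pop 6: in=⊤ → − (was ⊥); enqueue []
  #8 pop 7: in=⊤ → ⊤ (was ⊥); enqueue [3]
  #9 pop 1: in=⊤ → ⊤ (was +); enqueue [5]
  #10 pop 2: in=⊤ → ⊤ (was +); enqueue [1]
  #11 pop 3: in=⊤ → ⊤ (no change)
  #12 pop 5: in=⊤ → ⊤ (no change)
  #13 pop 1: in=⊤ → ⊤ (no change)

Fixpoint:
  val[0] = 0
  val[1] = ⊤
  val[2] = ⊤
  val[3] = ⊤
  val[4] = ⊤
  val[5] = ⊤
  val[6] = −
  val[7] = ⊤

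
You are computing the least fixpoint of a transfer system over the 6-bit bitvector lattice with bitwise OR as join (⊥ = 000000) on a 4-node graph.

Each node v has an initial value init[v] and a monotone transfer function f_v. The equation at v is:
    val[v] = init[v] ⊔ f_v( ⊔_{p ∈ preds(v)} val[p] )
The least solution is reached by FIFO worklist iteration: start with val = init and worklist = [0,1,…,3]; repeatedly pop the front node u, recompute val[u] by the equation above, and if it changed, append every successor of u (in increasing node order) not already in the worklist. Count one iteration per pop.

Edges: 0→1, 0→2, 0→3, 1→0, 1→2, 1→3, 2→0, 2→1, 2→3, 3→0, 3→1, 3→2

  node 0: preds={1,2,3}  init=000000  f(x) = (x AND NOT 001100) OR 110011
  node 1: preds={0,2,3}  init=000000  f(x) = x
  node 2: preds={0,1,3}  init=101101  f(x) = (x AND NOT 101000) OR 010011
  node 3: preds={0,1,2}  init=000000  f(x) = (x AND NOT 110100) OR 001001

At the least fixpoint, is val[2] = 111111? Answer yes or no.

Iteration log — 7 steps:
  step 1. node 0  ⊔preds=101101  new=110011  old=000000  +wl: 
  step 2. node 1  ⊔preds=111111  new=111111  old=000000  +wl: 0
  step 3. node 2  ⊔preds=111111  new=111111  old=101101  +wl: 1
  step 4. node 3  ⊔preds=111111  new=001011  old=000000  +wl: 2
  step 5. node 0  ⊔preds=111111  new=110011  stable
  step 6. node 1  ⊔preds=111111  new=111111  stable
  step 7. node 2  ⊔preds=111111  new=111111  stable

Least fixpoint reached:
  node 0: 110011
  node 1: 111111
  node 2: 111111
  node 3: 001011

yes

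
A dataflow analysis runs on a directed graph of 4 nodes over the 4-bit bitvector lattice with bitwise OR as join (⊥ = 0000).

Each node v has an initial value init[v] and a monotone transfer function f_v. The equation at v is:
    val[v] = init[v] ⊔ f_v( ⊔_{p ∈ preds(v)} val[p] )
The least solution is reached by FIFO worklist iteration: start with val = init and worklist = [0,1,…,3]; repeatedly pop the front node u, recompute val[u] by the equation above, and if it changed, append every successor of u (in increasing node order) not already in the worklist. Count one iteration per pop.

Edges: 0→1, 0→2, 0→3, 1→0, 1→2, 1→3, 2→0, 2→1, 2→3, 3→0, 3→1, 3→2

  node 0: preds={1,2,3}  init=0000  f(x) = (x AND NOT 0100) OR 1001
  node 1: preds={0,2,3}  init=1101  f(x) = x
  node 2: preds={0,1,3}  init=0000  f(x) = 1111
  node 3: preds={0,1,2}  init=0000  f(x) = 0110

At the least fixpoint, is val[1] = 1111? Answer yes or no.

yes

Trace (9 dequeues):
  [1] u=0 | in 1101 | out 1001 | prev 0000 | push {}
  [2] u=1 | in 1001 | out 1101 | ==
  [3] u=2 | in 1101 | out 1111 | prev 0000 | push {0,1}
  [4] u=3 | in 1111 | out 0110 | prev 0000 | push {2}
  [5] u=0 | in 1111 | out 1011 | prev 1001 | push {3}
  [6] u=1 | in 1111 | out 1111 | prev 1101 | push {0}
  [7] u=2 | in 1111 | out 1111 | ==
  [8] u=3 | in 1111 | out 0110 | ==
  [9] u=0 | in 1111 | out 1011 | ==

Converged values:
  [0] 1011
  [1] 1111
  [2] 1111
  [3] 0110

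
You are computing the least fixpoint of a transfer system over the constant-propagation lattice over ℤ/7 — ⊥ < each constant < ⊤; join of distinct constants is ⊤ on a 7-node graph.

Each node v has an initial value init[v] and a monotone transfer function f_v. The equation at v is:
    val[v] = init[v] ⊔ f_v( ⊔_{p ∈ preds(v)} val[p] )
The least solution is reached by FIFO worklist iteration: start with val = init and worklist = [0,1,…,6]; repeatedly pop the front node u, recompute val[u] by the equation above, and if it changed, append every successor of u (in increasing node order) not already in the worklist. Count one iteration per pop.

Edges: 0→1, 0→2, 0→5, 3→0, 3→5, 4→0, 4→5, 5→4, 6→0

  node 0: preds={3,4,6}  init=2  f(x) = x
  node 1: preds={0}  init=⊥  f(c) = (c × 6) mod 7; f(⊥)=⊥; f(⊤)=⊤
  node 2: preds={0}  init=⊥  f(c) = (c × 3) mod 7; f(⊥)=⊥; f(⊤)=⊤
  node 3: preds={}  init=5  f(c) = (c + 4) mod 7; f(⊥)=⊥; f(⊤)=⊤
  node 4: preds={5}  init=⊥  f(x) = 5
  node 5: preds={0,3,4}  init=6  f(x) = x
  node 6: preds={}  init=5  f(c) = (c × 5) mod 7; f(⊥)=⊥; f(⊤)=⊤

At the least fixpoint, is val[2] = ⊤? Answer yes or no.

yes

Worklist (9 pops):
  #1 pop 0: in=5 → ⊤ (was 2); enqueue []
  #2 pop 1: in=⊤ → ⊤ (was ⊥); enqueue []
  #3 pop 2: in=⊤ → ⊤ (was ⊥); enqueue []
  #4 pop 3: in=⊥ → 5 (no change)
  #5 pop 4: in=6 → 5 (was ⊥); enqueue [0]
  #6 pop 5: in=⊤ → ⊤ (was 6); enqueue [4]
  #7 pop 6: in=⊥ → 5 (no change)
  #8 pop 0: in=5 → ⊤ (no change)
  #9 pop 4: in=⊤ → 5 (no change)

Fixpoint:
  val[0] = ⊤
  val[1] = ⊤
  val[2] = ⊤
  val[3] = 5
  val[4] = 5
  val[5] = ⊤
  val[6] = 5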